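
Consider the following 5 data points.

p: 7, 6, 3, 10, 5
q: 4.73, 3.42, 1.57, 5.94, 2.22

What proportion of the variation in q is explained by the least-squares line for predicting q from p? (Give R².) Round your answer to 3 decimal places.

0.942

n = 5, Σx = 31, Σy = 17.88, Σxy = 128.84, Σx² = 219, Σy² = 76.7462
Sxx = Σx² − (Σx)²/n = 219 − 192.2 = 26.8
Sxy = Σxy − (Σx)(Σy)/n = 128.84 − 110.856 = 17.984
Syy = Σy² − (Σy)²/n = 76.7462 − 63.93888 = 12.80732
R² = Sxy²/(Sxx·Syy) = (17.984)²/(26.8·12.80732) = 0.942279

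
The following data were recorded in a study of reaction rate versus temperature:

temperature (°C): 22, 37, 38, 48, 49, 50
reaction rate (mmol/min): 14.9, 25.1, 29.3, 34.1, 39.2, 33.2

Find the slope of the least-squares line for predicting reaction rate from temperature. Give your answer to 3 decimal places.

n = 6, Σx = 244, Σy = 175.8, Σxy = 7587.5, Σx² = 10502
Sxx = Σx² − (Σx)²/n = 10502 − 9922.666667 = 579.333333
Sxy = Σxy − (Σx)(Σy)/n = 7587.5 − 7149.2 = 438.3
b = Sxy/Sxx = 438.3/579.333333 = 0.756559

0.757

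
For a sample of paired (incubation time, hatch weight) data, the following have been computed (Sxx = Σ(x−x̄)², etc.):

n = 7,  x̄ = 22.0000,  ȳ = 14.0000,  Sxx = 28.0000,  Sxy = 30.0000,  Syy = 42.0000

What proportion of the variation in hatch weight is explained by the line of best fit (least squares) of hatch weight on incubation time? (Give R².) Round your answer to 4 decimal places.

R² = Sxy²/(Sxx·Syy) = (30)²/(28·42) = 0.765306

0.7653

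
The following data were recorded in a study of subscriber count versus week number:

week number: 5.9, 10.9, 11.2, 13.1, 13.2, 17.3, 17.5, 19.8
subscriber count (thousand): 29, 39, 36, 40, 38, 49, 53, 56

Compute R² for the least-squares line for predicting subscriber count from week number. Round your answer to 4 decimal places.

n = 8, Σx = 108.9, Σy = 340, Σxy = 4909, Σx² = 1622.49, Σy² = 15048
Sxx = Σx² − (Σx)²/n = 1622.49 − 1482.40125 = 140.08875
Sxy = Σxy − (Σx)(Σy)/n = 4909 − 4628.25 = 280.75
Syy = Σy² − (Σy)²/n = 15048 − 14450 = 598
R² = Sxy²/(Sxx·Syy) = (280.75)²/(140.08875·598) = 0.940882

0.9409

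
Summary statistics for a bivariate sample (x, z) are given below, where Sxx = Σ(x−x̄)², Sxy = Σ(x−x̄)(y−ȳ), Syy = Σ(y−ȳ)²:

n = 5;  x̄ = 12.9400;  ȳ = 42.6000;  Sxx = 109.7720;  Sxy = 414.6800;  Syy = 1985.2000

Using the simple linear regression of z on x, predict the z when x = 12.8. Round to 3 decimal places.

b = Sxy/Sxx = 414.68/109.772 = 3.777648
a = ȳ − b·x̄ = 42.6 − 3.777648·12.94 = -6.282768
ŷ(12.8) = a + b·12.8 = -6.282768 + 3.777648·12.8 = 42.071129

42.071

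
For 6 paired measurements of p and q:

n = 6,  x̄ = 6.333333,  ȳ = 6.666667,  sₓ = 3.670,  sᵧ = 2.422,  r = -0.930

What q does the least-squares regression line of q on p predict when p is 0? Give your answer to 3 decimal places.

b = r · sᵧ/sₓ = -0.93 · 2.422/3.67 = -0.613749
a = ȳ − b·x̄ = 6.666667 − (-0.613749)·6.333333 = 10.553746
ŷ(0) = a + b·0 = 10.553746 + (-0.613749)·0 = 10.553746

10.554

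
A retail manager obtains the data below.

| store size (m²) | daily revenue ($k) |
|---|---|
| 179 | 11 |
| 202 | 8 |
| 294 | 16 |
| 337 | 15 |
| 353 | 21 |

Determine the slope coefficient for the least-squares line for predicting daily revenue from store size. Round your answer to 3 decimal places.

n = 5, Σx = 1365, Σy = 71, Σxy = 20757, Σx² = 397459
Sxx = Σx² − (Σx)²/n = 397459 − 372645 = 24814
Sxy = Σxy − (Σx)(Σy)/n = 20757 − 19383 = 1374
b = Sxy/Sxx = 1374/24814 = 0.055372

0.055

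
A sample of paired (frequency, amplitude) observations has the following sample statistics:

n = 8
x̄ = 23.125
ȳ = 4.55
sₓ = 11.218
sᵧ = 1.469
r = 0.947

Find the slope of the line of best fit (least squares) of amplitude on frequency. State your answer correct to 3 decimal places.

b = r · sᵧ/sₓ = 0.947 · 1.469/11.218 = 0.124010

0.124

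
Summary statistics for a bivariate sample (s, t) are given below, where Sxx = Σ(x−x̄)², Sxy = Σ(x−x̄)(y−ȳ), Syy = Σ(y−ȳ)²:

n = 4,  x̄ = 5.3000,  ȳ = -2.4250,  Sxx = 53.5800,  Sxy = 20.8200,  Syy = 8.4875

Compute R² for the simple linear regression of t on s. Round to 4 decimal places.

R² = Sxy²/(Sxx·Syy) = (20.82)²/(53.58·8.4875) = 0.953189

0.9532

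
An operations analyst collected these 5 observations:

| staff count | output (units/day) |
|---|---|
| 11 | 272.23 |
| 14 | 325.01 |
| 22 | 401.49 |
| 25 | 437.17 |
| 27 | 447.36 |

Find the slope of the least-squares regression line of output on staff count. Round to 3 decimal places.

10.764

n = 5, Σx = 99, Σy = 1883.26, Σxy = 39385.42, Σx² = 2155
Sxx = Σx² − (Σx)²/n = 2155 − 1960.2 = 194.8
Sxy = Σxy − (Σx)(Σy)/n = 39385.42 − 37288.548 = 2096.872
b = Sxy/Sxx = 2096.872/194.8 = 10.764230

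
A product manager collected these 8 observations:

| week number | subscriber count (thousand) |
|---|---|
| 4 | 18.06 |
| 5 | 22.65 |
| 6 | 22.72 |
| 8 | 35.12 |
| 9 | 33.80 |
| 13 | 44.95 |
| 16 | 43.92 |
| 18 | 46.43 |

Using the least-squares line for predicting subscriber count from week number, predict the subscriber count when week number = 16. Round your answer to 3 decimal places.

n = 8, Σx = 79, Σy = 267.65, Σxy = 3029.78, Σx² = 971
Sxx = Σx² − (Σx)²/n = 971 − 780.125 = 190.875
Sxy = Σxy − (Σx)(Σy)/n = 3029.78 − 2643.04375 = 386.73625
b = Sxy/Sxx = 386.73625/190.875 = 2.026123
a = ȳ − b·x̄ = 33.45625 − 2.026123·9.875 = 13.448284
ŷ(16) = a + b·16 = 13.448284 + 2.026123·16 = 45.866254

45.866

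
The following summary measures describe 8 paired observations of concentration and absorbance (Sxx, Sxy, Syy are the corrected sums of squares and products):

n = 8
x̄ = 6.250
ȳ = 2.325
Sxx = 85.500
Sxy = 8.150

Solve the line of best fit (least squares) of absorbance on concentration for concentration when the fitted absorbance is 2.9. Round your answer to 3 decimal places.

12.282

b = Sxy/Sxx = 8.15/85.5 = 0.095322
a = ȳ − b·x̄ = 2.325 − 0.095322·6.25 = 1.729240
Set a + b·x = 2.9: x = (2.9 − 1.729240) / 0.095322 = 12.282209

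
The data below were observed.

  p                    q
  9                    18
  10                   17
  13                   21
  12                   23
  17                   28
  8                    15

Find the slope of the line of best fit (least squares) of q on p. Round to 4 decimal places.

n = 6, Σx = 69, Σy = 122, Σxy = 1477, Σx² = 847
Sxx = Σx² − (Σx)²/n = 847 − 793.5 = 53.5
Sxy = Σxy − (Σx)(Σy)/n = 1477 − 1403 = 74
b = Sxy/Sxx = 74/53.5 = 1.383178

1.3832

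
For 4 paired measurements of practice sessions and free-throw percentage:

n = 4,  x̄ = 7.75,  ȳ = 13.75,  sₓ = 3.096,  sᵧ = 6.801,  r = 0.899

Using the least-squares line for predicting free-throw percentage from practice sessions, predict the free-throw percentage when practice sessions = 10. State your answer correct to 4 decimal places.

b = r · sᵧ/sₓ = 0.899 · 6.801/3.096 = 1.974838
a = ȳ − b·x̄ = 13.75 − 1.974838·7.75 = -1.554996
ŷ(10) = a + b·10 = -1.554996 + 1.974838·10 = 18.193386

18.1934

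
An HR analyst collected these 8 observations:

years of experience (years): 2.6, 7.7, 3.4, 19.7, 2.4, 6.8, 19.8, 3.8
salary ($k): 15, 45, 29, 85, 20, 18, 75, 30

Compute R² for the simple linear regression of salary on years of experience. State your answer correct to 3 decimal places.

n = 8, Σx = 66.2, Σy = 317, Σxy = 3928, Σx² = 924.18, Σy² = 17565
Sxx = Σx² − (Σx)²/n = 924.18 − 547.805 = 376.375
Sxy = Σxy − (Σx)(Σy)/n = 3928 − 2623.175 = 1304.825
Syy = Σy² − (Σy)²/n = 17565 − 12561.125 = 5003.875
R² = Sxy²/(Sxx·Syy) = (1304.825)²/(376.375·5003.875) = 0.904018

0.904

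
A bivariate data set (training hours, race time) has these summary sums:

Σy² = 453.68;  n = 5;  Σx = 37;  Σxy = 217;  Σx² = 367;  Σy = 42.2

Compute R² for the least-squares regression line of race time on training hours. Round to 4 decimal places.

Sxx = Σx² − (Σx)²/n = 367 − 273.8 = 93.2
Sxy = Σxy − (Σx)(Σy)/n = 217 − 312.28 = -95.28
Syy = Σy² − (Σy)²/n = 453.68 − 356.168 = 97.512
R² = Sxy²/(Sxx·Syy) = (-95.28)²/(93.2·97.512) = 0.998917

0.9989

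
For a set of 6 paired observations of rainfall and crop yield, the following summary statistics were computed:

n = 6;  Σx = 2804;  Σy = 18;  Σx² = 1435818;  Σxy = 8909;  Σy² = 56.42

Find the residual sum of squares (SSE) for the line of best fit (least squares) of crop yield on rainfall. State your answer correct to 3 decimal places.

0.450

Sxx = Σx² − (Σx)²/n = 1435818 − 1310402.666667 = 125415.333333
Sxy = Σxy − (Σx)(Σy)/n = 8909 − 8412 = 497
Syy = Σy² − (Σy)²/n = 56.42 − 54 = 2.42
b = Sxy/Sxx = 497/125415.333333 = 0.003963
SSE = Syy − b·Sxy = 2.42 − 0.003963·497 = 0.450472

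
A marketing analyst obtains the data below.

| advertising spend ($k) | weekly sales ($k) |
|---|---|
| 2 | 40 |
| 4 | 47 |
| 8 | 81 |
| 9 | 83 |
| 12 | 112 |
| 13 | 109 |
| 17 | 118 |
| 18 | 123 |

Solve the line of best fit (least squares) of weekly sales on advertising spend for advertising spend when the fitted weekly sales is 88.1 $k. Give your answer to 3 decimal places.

n = 8, Σx = 83, Σy = 713, Σxy = 8644, Σx² = 1091
Sxx = Σx² − (Σx)²/n = 1091 − 861.125 = 229.875
Sxy = Σxy − (Σx)(Σy)/n = 8644 − 7397.375 = 1246.625
b = Sxy/Sxx = 1246.625/229.875 = 5.423056
a = ȳ − b·x̄ = 89.125 − 5.423056·10.375 = 32.860794
Set a + b·x = 88.1: x = (88.1 − 32.860794) / 5.423056 = 10.185992

10.186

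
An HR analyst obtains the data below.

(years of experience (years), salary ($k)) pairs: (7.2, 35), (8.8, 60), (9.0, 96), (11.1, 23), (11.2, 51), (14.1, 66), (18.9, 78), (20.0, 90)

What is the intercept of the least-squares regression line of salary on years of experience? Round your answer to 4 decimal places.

29.0013

n = 8, Σx = 100.3, Σy = 499, Σxy = 6675.3, Σx² = 1414.95
Sxx = Σx² − (Σx)²/n = 1414.95 − 1257.51125 = 157.43875
Sxy = Σxy − (Σx)(Σy)/n = 6675.3 − 6256.2125 = 419.0875
b = Sxy/Sxx = 419.0875/157.43875 = 2.661908
a = ȳ − b·x̄ = 62.375 − 2.661908·12.5375 = 29.001326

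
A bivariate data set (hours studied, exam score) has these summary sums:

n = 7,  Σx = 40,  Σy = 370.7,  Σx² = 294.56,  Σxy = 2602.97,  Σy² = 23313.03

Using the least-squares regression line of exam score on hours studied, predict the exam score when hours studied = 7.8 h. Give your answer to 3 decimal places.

Sxx = Σx² − (Σx)²/n = 294.56 − 228.571429 = 65.988571
Sxy = Σxy − (Σx)(Σy)/n = 2602.97 − 2118.285714 = 484.684286
b = Sxy/Sxx = 484.684286/65.988571 = 7.344973
a = ȳ − b·x̄ = 52.957143 − 7.344973·5.714286 = 10.985868
ŷ(7.8) = a + b·7.8 = 10.985868 + 7.344973·7.8 = 68.276658

68.277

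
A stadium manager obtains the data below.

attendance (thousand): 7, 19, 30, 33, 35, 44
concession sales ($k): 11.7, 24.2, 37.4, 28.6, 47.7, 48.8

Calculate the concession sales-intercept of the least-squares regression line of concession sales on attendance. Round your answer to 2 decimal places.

4.64

n = 6, Σx = 168, Σy = 198.4, Σxy = 6424.2, Σx² = 5560
Sxx = Σx² − (Σx)²/n = 5560 − 4704 = 856
Sxy = Σxy − (Σx)(Σy)/n = 6424.2 − 5555.2 = 869
b = Sxy/Sxx = 869/856 = 1.015187
a = ȳ − b·x̄ = 33.066667 − 1.015187·28 = 4.641433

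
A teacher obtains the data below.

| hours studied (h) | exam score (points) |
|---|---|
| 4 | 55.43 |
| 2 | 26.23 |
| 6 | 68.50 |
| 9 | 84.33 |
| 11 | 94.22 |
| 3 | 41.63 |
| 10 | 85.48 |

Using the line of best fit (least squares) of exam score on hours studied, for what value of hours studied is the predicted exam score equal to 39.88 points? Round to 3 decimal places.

n = 7, Σx = 45, Σy = 455.82, Σxy = 3460.26, Σx² = 367
Sxx = Σx² − (Σx)²/n = 367 − 289.285714 = 77.714286
Sxy = Σxy − (Σx)(Σy)/n = 3460.26 − 2930.271429 = 529.988571
b = Sxy/Sxx = 529.988571/77.714286 = 6.819706
a = ȳ − b·x̄ = 65.117143 − 6.819706·6.428571 = 21.276176
Set a + b·x = 39.88: x = (39.88 − 21.276176) / 6.819706 = 2.727951

2.728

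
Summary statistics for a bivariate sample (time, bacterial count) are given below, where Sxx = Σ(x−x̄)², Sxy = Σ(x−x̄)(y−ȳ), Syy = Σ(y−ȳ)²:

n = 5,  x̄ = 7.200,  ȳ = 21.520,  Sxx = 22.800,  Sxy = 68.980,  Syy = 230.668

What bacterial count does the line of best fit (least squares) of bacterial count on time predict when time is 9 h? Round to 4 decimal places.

b = Sxy/Sxx = 68.98/22.8 = 3.025439
a = ȳ − b·x̄ = 21.52 − 3.025439·7.2 = -0.263158
ŷ(9) = a + b·9 = -0.263158 + 3.025439·9 = 26.965789

26.9658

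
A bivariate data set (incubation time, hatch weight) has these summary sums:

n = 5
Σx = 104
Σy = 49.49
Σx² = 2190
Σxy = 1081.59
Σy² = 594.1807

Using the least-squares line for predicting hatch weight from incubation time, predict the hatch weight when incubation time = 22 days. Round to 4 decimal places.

Sxx = Σx² − (Σx)²/n = 2190 − 2163.2 = 26.8
Sxy = Σxy − (Σx)(Σy)/n = 1081.59 − 1029.392 = 52.198
b = Sxy/Sxx = 52.198/26.8 = 1.947687
a = ȳ − b·x̄ = 9.898 − 1.947687·20.8 = -30.613881
ŷ(22) = a + b·22 = -30.613881 + 1.947687·22 = 12.235224

12.2352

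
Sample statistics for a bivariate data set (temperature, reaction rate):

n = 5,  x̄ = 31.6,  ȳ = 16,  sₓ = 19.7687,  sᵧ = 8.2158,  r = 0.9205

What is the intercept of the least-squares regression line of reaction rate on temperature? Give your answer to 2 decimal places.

b = r · sᵧ/sₓ = 0.9205 · 8.2158/19.7687 = 0.382556
a = ȳ − b·x̄ = 16 − 0.382556·31.6 = 3.911216

3.91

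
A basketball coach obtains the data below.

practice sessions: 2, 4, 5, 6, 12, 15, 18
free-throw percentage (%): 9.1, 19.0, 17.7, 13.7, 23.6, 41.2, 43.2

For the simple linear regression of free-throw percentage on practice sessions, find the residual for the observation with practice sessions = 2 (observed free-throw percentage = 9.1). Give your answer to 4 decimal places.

n = 7, Σx = 62, Σy = 167.5, Σxy = 1943.7, Σx² = 774
Sxx = Σx² − (Σx)²/n = 774 − 549.142857 = 224.857143
Sxy = Σxy − (Σx)(Σy)/n = 1943.7 − 1483.571429 = 460.128571
b = Sxy/Sxx = 460.128571/224.857143 = 2.046315
a = ȳ − b·x̄ = 23.928571 − 2.046315·8.857143 = 5.804066
ŷ(2) = 5.804066 + 2.046315·2 = 9.896696
residual = y − ŷ = 9.1 − 9.896696 = -0.796696

-0.7967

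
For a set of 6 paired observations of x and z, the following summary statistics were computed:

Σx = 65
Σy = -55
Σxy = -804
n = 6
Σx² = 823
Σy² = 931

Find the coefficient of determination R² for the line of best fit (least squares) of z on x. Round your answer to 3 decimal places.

0.854

Sxx = Σx² − (Σx)²/n = 823 − 704.166667 = 118.833333
Sxy = Σxy − (Σx)(Σy)/n = -804 − (-595.833333) = -208.166667
Syy = Σy² − (Σy)²/n = 931 − 504.166667 = 426.833333
R² = Sxy²/(Sxx·Syy) = (-208.166667)²/(118.833333·426.833333) = 0.854330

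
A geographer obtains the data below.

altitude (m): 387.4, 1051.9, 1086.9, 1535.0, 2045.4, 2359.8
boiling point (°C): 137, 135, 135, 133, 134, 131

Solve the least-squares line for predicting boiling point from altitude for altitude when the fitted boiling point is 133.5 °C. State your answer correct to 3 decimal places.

1668.813

n = 6, Σx = 8466.4, Σy = 805, Σxy = 1129184.2, Σx² = 14546466.18
Sxx = Σx² − (Σx)²/n = 14546466.18 − 11946654.826667 = 2599811.353333
Sxy = Σxy − (Σx)(Σy)/n = 1129184.2 − 1135908.666667 = -6724.466667
b = Sxy/Sxx = -6724.466667/2599811.353333 = -0.002587
a = ȳ − b·x̄ = 134.166667 − (-0.002587)·1411.066667 = 137.816420
Set a + b·x = 133.5: x = (133.5 − 137.816420) / (-0.002587) = 1668.813140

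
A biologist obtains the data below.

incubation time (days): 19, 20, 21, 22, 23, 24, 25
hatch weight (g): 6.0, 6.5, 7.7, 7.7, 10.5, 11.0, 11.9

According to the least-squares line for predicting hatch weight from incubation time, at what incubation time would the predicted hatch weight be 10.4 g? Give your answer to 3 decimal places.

n = 7, Σx = 154, Σy = 61.3, Σxy = 1378.1, Σx² = 3416
Sxx = Σx² − (Σx)²/n = 3416 − 3388 = 28
Sxy = Σxy − (Σx)(Σy)/n = 1378.1 − 1348.6 = 29.5
b = Sxy/Sxx = 29.5/28 = 1.053571
a = ȳ − b·x̄ = 8.757143 − 1.053571·22 = -14.421429
Set a + b·x = 10.4: x = (10.4 − (-14.421429)) / 1.053571 = 23.559322

23.559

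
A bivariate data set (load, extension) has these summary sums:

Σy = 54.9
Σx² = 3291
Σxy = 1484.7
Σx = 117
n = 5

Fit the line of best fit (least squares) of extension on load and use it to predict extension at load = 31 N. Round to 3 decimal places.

Sxx = Σx² − (Σx)²/n = 3291 − 2737.8 = 553.2
Sxy = Σxy − (Σx)(Σy)/n = 1484.7 − 1284.66 = 200.04
b = Sxy/Sxx = 200.04/553.2 = 0.361605
a = ȳ − b·x̄ = 10.98 − 0.361605·23.4 = 2.518438
ŷ(31) = a + b·31 = 2.518438 + 0.361605·31 = 13.728200

13.728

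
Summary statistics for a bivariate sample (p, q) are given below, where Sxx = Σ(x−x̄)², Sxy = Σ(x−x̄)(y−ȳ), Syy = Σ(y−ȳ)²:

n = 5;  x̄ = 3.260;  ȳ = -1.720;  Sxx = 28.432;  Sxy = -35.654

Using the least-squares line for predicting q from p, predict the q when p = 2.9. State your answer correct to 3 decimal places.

b = Sxy/Sxx = -35.654/28.432 = -1.254010
a = ȳ − b·x̄ = -1.72 − (-1.254010)·3.26 = 2.368071
ŷ(2.9) = a + b·2.9 = 2.368071 + (-1.254010)·2.9 = -1.268557

-1.269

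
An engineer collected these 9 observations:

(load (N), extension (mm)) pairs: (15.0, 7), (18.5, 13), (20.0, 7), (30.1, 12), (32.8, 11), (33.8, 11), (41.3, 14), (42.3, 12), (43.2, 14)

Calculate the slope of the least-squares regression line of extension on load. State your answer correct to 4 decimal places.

n = 9, Σx = 277, Σy = 101, Σxy = 3269.9, Σx² = 9452.76
Sxx = Σx² − (Σx)²/n = 9452.76 − 8525.444444 = 927.315556
Sxy = Σxy − (Σx)(Σy)/n = 3269.9 − 3108.555556 = 161.344444
b = Sxy/Sxx = 161.344444/927.315556 = 0.173991

0.1740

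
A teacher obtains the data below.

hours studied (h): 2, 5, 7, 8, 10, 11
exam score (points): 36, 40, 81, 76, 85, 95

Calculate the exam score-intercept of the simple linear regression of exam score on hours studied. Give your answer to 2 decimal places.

n = 6, Σx = 43, Σy = 413, Σxy = 3342, Σx² = 363
Sxx = Σx² − (Σx)²/n = 363 − 308.166667 = 54.833333
Sxy = Σxy − (Σx)(Σy)/n = 3342 − 2959.833333 = 382.166667
b = Sxy/Sxx = 382.166667/54.833333 = 6.969605
a = ȳ − b·x̄ = 68.833333 − 6.969605·7.166667 = 18.884498

18.88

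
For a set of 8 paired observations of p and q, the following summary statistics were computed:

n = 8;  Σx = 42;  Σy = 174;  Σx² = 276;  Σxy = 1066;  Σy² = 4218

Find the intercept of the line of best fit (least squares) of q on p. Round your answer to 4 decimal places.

7.3243

Sxx = Σx² − (Σx)²/n = 276 − 220.5 = 55.5
Sxy = Σxy − (Σx)(Σy)/n = 1066 − 913.5 = 152.5
b = Sxy/Sxx = 152.5/55.5 = 2.747748
a = ȳ − b·x̄ = 21.75 − 2.747748·5.25 = 7.324324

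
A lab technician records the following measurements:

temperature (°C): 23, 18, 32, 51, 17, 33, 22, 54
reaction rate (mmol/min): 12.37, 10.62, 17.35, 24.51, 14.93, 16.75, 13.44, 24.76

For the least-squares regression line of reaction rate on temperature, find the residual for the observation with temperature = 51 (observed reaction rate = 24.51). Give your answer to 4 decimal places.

n = 8, Σx = 250, Σy = 134.73, Σxy = 4720.16, Σx² = 9256
Sxx = Σx² − (Σx)²/n = 9256 − 7812.5 = 1443.5
Sxy = Σxy − (Σx)(Σy)/n = 4720.16 − 4210.3125 = 509.8475
b = Sxy/Sxx = 509.8475/1443.5 = 0.353202
a = ȳ − b·x̄ = 16.84125 − 0.353202·31.25 = 5.803679
ŷ(51) = 5.803679 + 0.353202·51 = 23.816995
residual = y − ŷ = 24.51 − 23.816995 = 0.693005

0.6930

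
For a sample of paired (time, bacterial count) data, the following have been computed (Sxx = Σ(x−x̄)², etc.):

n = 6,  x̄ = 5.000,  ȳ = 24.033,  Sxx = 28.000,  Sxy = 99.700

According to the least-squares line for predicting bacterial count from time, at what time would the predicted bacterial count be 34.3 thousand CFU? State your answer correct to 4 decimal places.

7.8834

b = Sxy/Sxx = 99.7/28 = 3.560714
a = ȳ − b·x̄ = 24.033 − 3.560714·5 = 6.229429
Set a + b·x = 34.3: x = (34.3 − 6.229429) / 3.560714 = 7.883410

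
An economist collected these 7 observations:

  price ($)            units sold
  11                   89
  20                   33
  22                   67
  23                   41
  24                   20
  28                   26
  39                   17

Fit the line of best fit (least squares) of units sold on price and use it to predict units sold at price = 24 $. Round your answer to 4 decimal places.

41.5046

n = 7, Σx = 167, Σy = 293, Σxy = 5927, Σx² = 4415
Sxx = Σx² − (Σx)²/n = 4415 − 3984.142857 = 430.857143
Sxy = Σxy − (Σx)(Σy)/n = 5927 − 6990.142857 = -1063.142857
b = Sxy/Sxx = -1063.142857/430.857143 = -2.467507
a = ȳ − b·x̄ = 41.857143 − (-2.467507)·23.857143 = 100.724801
ŷ(24) = a + b·24 = 100.724801 + (-2.467507)·24 = 41.504642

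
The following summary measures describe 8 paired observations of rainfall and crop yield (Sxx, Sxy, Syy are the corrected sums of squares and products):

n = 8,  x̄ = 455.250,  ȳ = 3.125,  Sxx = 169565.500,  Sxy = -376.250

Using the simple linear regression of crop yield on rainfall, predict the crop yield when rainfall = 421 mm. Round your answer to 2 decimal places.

3.20

b = Sxy/Sxx = -376.25/169565.5 = -0.002219
a = ȳ − b·x̄ = 3.125 − (-0.002219)·455.25 = 4.135157
ŷ(421) = a + b·421 = 4.135157 + (-0.002219)·421 = 3.200998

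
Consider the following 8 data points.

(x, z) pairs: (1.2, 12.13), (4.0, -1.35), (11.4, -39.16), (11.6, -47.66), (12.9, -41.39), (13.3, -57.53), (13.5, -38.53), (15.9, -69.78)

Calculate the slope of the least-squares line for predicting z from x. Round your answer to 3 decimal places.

-5.214

n = 8, Σx = 83.8, Σy = -283.27, Σxy = -3918.861, Σx² = 1060.32
Sxx = Σx² − (Σx)²/n = 1060.32 − 877.805 = 182.515
Sxy = Σxy − (Σx)(Σy)/n = -3918.861 − (-2967.25325) = -951.60775
b = Sxy/Sxx = -951.60775/182.515 = -5.213861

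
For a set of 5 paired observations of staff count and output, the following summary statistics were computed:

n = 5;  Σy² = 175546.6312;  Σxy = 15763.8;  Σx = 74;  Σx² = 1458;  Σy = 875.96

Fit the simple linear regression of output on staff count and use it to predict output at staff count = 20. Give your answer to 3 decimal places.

215.318

Sxx = Σx² − (Σx)²/n = 1458 − 1095.2 = 362.8
Sxy = Σxy − (Σx)(Σy)/n = 15763.8 − 12964.208 = 2799.592
b = Sxy/Sxx = 2799.592/362.8 = 7.716626
a = ȳ − b·x̄ = 175.192 − 7.716626·14.8 = 60.985932
ŷ(20) = a + b·20 = 60.985932 + 7.716626·20 = 215.318456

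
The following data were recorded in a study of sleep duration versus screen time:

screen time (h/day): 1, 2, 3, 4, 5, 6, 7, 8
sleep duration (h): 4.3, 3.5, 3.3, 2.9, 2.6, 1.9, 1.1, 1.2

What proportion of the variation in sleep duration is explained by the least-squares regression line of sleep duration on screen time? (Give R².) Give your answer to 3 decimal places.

0.967

n = 8, Σx = 36, Σy = 20.8, Σxy = 74.5, Σx² = 204, Σy² = 63.06
Sxx = Σx² − (Σx)²/n = 204 − 162 = 42
Sxy = Σxy − (Σx)(Σy)/n = 74.5 − 93.6 = -19.1
Syy = Σy² − (Σy)²/n = 63.06 − 54.08 = 8.98
R² = Sxy²/(Sxx·Syy) = (-19.1)²/(42·8.98) = 0.967255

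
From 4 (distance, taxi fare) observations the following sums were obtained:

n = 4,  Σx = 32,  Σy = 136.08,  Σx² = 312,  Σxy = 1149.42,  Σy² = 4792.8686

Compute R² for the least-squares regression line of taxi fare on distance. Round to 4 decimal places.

0.4037

Sxx = Σx² − (Σx)²/n = 312 − 256 = 56
Sxy = Σxy − (Σx)(Σy)/n = 1149.42 − 1088.64 = 60.78
Syy = Σy² − (Σy)²/n = 4792.8686 − 4629.4416 = 163.427
R² = Sxy²/(Sxx·Syy) = (60.78)²/(56·163.427) = 0.403654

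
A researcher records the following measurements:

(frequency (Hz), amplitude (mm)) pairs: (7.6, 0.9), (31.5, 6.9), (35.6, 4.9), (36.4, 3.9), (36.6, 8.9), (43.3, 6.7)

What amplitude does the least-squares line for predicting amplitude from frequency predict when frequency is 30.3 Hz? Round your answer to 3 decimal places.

5.107

n = 6, Σx = 191, Σy = 32.2, Σxy = 1156.44, Σx² = 6856.78
Sxx = Σx² − (Σx)²/n = 6856.78 − 6080.166667 = 776.613333
Sxy = Σxy − (Σx)(Σy)/n = 1156.44 − 1025.033333 = 131.406667
b = Sxy/Sxx = 131.406667/776.613333 = 0.169205
a = ȳ − b·x̄ = 5.366667 − 0.169205·31.833333 = -0.019685
ŷ(30.3) = a + b·30.3 = -0.019685 + 0.169205·30.3 = 5.107219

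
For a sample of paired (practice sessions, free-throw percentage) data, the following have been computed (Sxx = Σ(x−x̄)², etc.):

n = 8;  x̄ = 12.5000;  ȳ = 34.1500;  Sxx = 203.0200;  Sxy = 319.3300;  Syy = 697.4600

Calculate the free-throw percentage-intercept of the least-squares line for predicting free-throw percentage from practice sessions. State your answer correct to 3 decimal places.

b = Sxy/Sxx = 319.33/203.02 = 1.572899
a = ȳ − b·x̄ = 34.15 − 1.572899·12.5 = 14.488760

14.489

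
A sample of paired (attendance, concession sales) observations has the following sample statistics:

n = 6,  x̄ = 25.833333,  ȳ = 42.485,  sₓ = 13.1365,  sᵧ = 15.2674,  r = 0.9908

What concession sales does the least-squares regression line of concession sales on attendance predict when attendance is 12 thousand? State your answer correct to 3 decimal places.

26.556

b = r · sᵧ/sₓ = 0.9908 · 15.2674/13.1365 = 1.151520
a = ȳ − b·x̄ = 42.485 − 1.151520·25.833333 = 12.737405
ŷ(12) = a + b·12 = 12.737405 + 1.151520·12 = 26.555643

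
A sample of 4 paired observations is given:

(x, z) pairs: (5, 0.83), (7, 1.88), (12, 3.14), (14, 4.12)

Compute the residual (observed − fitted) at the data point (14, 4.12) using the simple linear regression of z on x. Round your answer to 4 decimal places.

0.1030

n = 4, Σx = 38, Σy = 9.97, Σxy = 112.67, Σx² = 414
Sxx = Σx² − (Σx)²/n = 414 − 361 = 53
Sxy = Σxy − (Σx)(Σy)/n = 112.67 − 94.715 = 17.955
b = Sxy/Sxx = 17.955/53 = 0.338774
a = ȳ − b·x̄ = 2.4925 − 0.338774·9.5 = -0.725849
ŷ(14) = -0.725849 + 0.338774·14 = 4.016981
residual = y − ŷ = 4.12 − 4.016981 = 0.103019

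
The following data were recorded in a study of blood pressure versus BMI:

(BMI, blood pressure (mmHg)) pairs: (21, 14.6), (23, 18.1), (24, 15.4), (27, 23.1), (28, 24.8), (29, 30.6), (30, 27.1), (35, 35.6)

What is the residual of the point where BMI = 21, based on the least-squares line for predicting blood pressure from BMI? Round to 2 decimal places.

0.74

n = 8, Σx = 217, Σy = 189.3, Σxy = 5357, Σx² = 6025
Sxx = Σx² − (Σx)²/n = 6025 − 5886.125 = 138.875
Sxy = Σxy − (Σx)(Σy)/n = 5357 − 5134.7625 = 222.2375
b = Sxy/Sxx = 222.2375/138.875 = 1.600270
a = ȳ − b·x̄ = 23.6625 − 1.600270·27.125 = -19.744824
ŷ(21) = -19.744824 + 1.600270·21 = 13.860846
residual = y − ŷ = 14.6 − 13.860846 = 0.739154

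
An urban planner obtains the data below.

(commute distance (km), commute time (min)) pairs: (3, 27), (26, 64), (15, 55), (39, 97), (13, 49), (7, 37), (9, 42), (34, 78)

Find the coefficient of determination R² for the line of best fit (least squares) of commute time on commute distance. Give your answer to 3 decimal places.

0.968

n = 8, Σx = 146, Σy = 449, Σxy = 10279, Σx² = 3886, Σy² = 28877
Sxx = Σx² − (Σx)²/n = 3886 − 2664.5 = 1221.5
Sxy = Σxy − (Σx)(Σy)/n = 10279 − 8194.25 = 2084.75
Syy = Σy² − (Σy)²/n = 28877 − 25200.125 = 3676.875
R² = Sxy²/(Sxx·Syy) = (2084.75)²/(1221.5·3676.875) = 0.967689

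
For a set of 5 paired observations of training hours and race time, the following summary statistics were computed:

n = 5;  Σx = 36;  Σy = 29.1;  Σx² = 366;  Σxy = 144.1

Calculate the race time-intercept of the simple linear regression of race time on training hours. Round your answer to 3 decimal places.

Sxx = Σx² − (Σx)²/n = 366 − 259.2 = 106.8
Sxy = Σxy − (Σx)(Σy)/n = 144.1 − 209.52 = -65.42
b = Sxy/Sxx = -65.42/106.8 = -0.612547
a = ȳ − b·x̄ = 5.82 − (-0.612547)·7.2 = 10.230337

10.230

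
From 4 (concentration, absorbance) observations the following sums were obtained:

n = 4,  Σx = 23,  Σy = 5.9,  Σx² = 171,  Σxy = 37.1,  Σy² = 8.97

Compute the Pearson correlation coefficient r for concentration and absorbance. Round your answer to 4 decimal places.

Sxx = Σx² − (Σx)²/n = 171 − 132.25 = 38.75
Sxy = Σxy − (Σx)(Σy)/n = 37.1 − 33.925 = 3.175
Syy = Σy² − (Σy)²/n = 8.97 − 8.7025 = 0.2675
r = Sxy/√(Sxx·Syy) = 3.175/√(10.365625) = 3.175/3.219569 = 0.986157

0.9862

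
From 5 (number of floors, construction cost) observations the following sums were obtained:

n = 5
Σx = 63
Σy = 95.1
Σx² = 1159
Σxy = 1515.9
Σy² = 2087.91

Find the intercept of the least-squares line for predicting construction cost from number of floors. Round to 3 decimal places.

8.061

Sxx = Σx² − (Σx)²/n = 1159 − 793.8 = 365.2
Sxy = Σxy − (Σx)(Σy)/n = 1515.9 − 1198.26 = 317.64
b = Sxy/Sxx = 317.64/365.2 = 0.869770
a = ȳ − b·x̄ = 19.02 − 0.869770·12.6 = 8.060898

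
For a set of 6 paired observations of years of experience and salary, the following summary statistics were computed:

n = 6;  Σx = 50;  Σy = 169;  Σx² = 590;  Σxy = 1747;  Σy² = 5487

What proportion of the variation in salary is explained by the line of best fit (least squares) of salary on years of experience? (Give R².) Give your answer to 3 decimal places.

Sxx = Σx² − (Σx)²/n = 590 − 416.666667 = 173.333333
Sxy = Σxy − (Σx)(Σy)/n = 1747 − 1408.333333 = 338.666667
Syy = Σy² − (Σy)²/n = 5487 − 4760.166667 = 726.833333
R² = Sxy²/(Sxx·Syy) = (338.666667)²/(173.333333·726.833333) = 0.910391

0.910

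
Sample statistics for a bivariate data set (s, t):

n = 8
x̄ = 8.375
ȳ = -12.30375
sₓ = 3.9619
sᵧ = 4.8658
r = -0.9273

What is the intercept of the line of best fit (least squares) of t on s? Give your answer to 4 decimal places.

-2.7658

b = r · sᵧ/sₓ = -0.9273 · 4.8658/3.9619 = -1.138862
a = ȳ − b·x̄ = -12.30375 − (-1.138862)·8.375 = -2.765783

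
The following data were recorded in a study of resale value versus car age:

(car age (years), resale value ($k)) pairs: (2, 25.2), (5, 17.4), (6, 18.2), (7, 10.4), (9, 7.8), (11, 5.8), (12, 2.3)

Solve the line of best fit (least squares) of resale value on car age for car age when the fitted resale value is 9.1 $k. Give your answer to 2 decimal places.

n = 7, Σx = 52, Σy = 87.1, Σxy = 481, Σx² = 460
Sxx = Σx² − (Σx)²/n = 460 − 386.285714 = 73.714286
Sxy = Σxy − (Σx)(Σy)/n = 481 − 647.028571 = -166.028571
b = Sxy/Sxx = -166.028571/73.714286 = -2.252326
a = ȳ − b·x̄ = 12.442857 − (-2.252326)·7.428571 = 29.174419
Set a + b·x = 9.1: x = (9.1 − 29.174419) / (-2.252326) = 8.912752

8.91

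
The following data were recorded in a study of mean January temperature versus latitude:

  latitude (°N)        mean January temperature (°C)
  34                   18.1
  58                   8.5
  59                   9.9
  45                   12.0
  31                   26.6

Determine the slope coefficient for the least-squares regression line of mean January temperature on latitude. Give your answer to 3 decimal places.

-0.517

n = 5, Σx = 227, Σy = 75.1, Σxy = 3057.1, Σx² = 10987
Sxx = Σx² − (Σx)²/n = 10987 − 10305.8 = 681.2
Sxy = Σxy − (Σx)(Σy)/n = 3057.1 − 3409.54 = -352.44
b = Sxy/Sxx = -352.44/681.2 = -0.517381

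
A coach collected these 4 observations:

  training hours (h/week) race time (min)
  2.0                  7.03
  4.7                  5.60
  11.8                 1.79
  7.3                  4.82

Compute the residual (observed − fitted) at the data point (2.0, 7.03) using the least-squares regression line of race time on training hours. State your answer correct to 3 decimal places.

n = 4, Σx = 25.8, Σy = 19.24, Σxy = 96.688, Σx² = 218.62
Sxx = Σx² − (Σx)²/n = 218.62 − 166.41 = 52.21
Sxy = Σxy − (Σx)(Σy)/n = 96.688 − 124.098 = -27.41
b = Sxy/Sxx = -27.41/52.21 = -0.524995
a = ȳ − b·x̄ = 4.81 − (-0.524995)·6.45 = 8.196219
ŷ(2.0) = 8.196219 + (-0.524995)·2 = 7.146229
residual = y − ŷ = 7.03 − 7.146229 = -0.116229

-0.116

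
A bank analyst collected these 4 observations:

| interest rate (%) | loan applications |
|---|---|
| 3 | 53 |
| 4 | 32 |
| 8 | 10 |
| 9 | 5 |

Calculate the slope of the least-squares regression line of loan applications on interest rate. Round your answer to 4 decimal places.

n = 4, Σx = 24, Σy = 100, Σxy = 412, Σx² = 170
Sxx = Σx² − (Σx)²/n = 170 − 144 = 26
Sxy = Σxy − (Σx)(Σy)/n = 412 − 600 = -188
b = Sxy/Sxx = -188/26 = -7.230769

-7.2308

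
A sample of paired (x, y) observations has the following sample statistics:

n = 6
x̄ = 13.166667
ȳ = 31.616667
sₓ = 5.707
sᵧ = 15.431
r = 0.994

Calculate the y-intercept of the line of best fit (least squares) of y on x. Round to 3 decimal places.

-3.771

b = r · sᵧ/sₓ = 0.994 · 15.431/5.707 = 2.687649
a = ȳ − b·x̄ = 31.616667 − 2.687649·13.166667 = -3.770715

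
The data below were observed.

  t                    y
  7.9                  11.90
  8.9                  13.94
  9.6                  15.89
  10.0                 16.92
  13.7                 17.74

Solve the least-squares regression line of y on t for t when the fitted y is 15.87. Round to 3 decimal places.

n = 5, Σx = 50.1, Σy = 76.39, Σxy = 782.858, Σx² = 521.47
Sxx = Σx² − (Σx)²/n = 521.47 − 502.002 = 19.468
Sxy = Σxy − (Σx)(Σy)/n = 782.858 − 765.4278 = 17.4302
b = Sxy/Sxx = 17.4302/19.468 = 0.895326
a = ȳ − b·x̄ = 15.278 − 0.895326·10.02 = 6.306837
Set a + b·x = 15.87: x = (15.87 − 6.306837) / 0.895326 = 10.681212

10.681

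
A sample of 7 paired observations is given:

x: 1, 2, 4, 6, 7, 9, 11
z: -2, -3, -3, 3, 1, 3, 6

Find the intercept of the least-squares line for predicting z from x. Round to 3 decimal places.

-4.281

n = 7, Σx = 40, Σy = 5, Σxy = 98, Σx² = 308
Sxx = Σx² − (Σx)²/n = 308 − 228.571429 = 79.428571
Sxy = Σxy − (Σx)(Σy)/n = 98 − 28.571429 = 69.428571
b = Sxy/Sxx = 69.428571/79.428571 = 0.874101
a = ȳ − b·x̄ = 0.714286 − 0.874101·5.714286 = -4.280576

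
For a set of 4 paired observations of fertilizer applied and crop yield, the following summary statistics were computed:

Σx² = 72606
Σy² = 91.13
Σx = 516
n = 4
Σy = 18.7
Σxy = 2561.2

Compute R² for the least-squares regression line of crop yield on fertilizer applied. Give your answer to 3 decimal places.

0.990

Sxx = Σx² − (Σx)²/n = 72606 − 66564 = 6042
Sxy = Σxy − (Σx)(Σy)/n = 2561.2 − 2412.3 = 148.9
Syy = Σy² − (Σy)²/n = 91.13 − 87.4225 = 3.7075
R² = Sxy²/(Sxx·Syy) = (148.9)²/(6042·3.7075) = 0.989755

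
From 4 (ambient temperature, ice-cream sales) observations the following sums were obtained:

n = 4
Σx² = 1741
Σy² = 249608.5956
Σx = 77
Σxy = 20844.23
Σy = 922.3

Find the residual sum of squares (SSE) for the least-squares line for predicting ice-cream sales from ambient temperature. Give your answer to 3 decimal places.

49.478

Sxx = Σx² − (Σx)²/n = 1741 − 1482.25 = 258.75
Sxy = Σxy − (Σx)(Σy)/n = 20844.23 − 17754.275 = 3089.955
Syy = Σy² − (Σy)²/n = 249608.5956 − 212659.3225 = 36949.2731
b = Sxy/Sxx = 3089.955/258.75 = 11.941855
SSE = Syy − b·Sxy = 36949.2731 − 11.941855·3089.955 = 49.478310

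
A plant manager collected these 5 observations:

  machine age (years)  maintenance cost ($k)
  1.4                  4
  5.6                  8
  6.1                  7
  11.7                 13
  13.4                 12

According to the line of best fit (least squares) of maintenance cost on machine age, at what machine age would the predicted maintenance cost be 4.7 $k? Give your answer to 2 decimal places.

2.06

n = 5, Σx = 38.2, Σy = 44, Σxy = 406, Σx² = 386.98
Sxx = Σx² − (Σx)²/n = 386.98 − 291.848 = 95.132
Sxy = Σxy − (Σx)(Σy)/n = 406 − 336.16 = 69.84
b = Sxy/Sxx = 69.84/95.132 = 0.734138
a = ȳ − b·x̄ = 8.8 − 0.734138·7.64 = 3.191187
Set a + b·x = 4.7: x = (4.7 − 3.191187) / 0.734138 = 2.055218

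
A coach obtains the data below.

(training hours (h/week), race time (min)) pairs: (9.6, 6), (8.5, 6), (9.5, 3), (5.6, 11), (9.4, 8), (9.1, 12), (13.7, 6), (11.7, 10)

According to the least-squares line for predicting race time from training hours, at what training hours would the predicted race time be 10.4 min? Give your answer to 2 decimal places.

n = 8, Σx = 77.1, Σy = 62, Σxy = 582.3, Σx² = 781.77
Sxx = Σx² − (Σx)²/n = 781.77 − 743.05125 = 38.71875
Sxy = Σxy − (Σx)(Σy)/n = 582.3 − 597.525 = -15.225
b = Sxy/Sxx = -15.225/38.71875 = -0.393220
a = ȳ − b·x̄ = 7.75 − (-0.393220)·9.6375 = 11.539661
Set a + b·x = 10.4: x = (10.4 − 11.539661) / (-0.393220) = 2.898276

2.90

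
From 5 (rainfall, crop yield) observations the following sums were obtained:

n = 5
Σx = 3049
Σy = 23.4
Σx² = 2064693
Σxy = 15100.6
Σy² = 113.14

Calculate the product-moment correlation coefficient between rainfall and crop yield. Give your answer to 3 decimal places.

0.963

Sxx = Σx² − (Σx)²/n = 2064693 − 1859280.2 = 205412.8
Sxy = Σxy − (Σx)(Σy)/n = 15100.6 − 14269.32 = 831.28
Syy = Σy² − (Σy)²/n = 113.14 − 109.512 = 3.628
r = Sxy/√(Sxx·Syy) = 831.28/√(745237.6384) = 831.28/863.271474 = 0.962942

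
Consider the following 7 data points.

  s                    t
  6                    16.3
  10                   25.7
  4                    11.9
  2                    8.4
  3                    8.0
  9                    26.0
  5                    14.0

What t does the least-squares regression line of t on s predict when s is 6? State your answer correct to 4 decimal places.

16.8157

n = 7, Σx = 39, Σy = 110.3, Σxy = 747.2, Σx² = 271
Sxx = Σx² − (Σx)²/n = 271 − 217.285714 = 53.714286
Sxy = Σxy − (Σx)(Σy)/n = 747.2 − 614.528571 = 132.671429
b = Sxy/Sxx = 132.671429/53.714286 = 2.469947
a = ȳ − b·x̄ = 15.757143 − 2.469947·5.571429 = 1.996011
ŷ(6) = a + b·6 = 1.996011 + 2.469947·6 = 16.815691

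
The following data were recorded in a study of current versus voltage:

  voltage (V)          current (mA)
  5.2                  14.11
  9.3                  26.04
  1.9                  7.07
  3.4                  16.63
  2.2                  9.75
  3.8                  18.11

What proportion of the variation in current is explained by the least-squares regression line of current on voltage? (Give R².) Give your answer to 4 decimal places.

n = 6, Σx = 25.8, Σy = 91.71, Σxy = 475.787, Σx² = 147.98, Σy² = 1626.7501
Sxx = Σx² − (Σx)²/n = 147.98 − 110.94 = 37.04
Sxy = Σxy − (Σx)(Σy)/n = 475.787 − 394.353 = 81.434
Syy = Σy² − (Σy)²/n = 1626.7501 − 1401.78735 = 224.96275
R² = Sxy²/(Sxx·Syy) = (81.434)²/(37.04·224.96275) = 0.795848

0.7958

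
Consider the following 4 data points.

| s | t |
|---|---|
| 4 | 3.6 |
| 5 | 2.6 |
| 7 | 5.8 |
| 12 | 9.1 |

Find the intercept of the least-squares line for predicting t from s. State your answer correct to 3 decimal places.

-0.159

n = 4, Σx = 28, Σy = 21.1, Σxy = 177.2, Σx² = 234
Sxx = Σx² − (Σx)²/n = 234 − 196 = 38
Sxy = Σxy − (Σx)(Σy)/n = 177.2 − 147.7 = 29.5
b = Sxy/Sxx = 29.5/38 = 0.776316
a = ȳ − b·x̄ = 5.275 − 0.776316·7 = -0.159211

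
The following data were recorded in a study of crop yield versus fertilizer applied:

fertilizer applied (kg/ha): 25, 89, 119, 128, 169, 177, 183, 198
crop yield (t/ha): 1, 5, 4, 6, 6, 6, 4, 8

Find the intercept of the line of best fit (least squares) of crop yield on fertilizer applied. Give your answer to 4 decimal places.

n = 8, Σx = 1088, Σy = 40, Σxy = 6106, Σx² = 171674
Sxx = Σx² − (Σx)²/n = 171674 − 147968 = 23706
Sxy = Σxy − (Σx)(Σy)/n = 6106 − 5440 = 666
b = Sxy/Sxx = 666/23706 = 0.028094
a = ȳ − b·x̄ = 5 − 0.028094·136 = 1.179195

1.1792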